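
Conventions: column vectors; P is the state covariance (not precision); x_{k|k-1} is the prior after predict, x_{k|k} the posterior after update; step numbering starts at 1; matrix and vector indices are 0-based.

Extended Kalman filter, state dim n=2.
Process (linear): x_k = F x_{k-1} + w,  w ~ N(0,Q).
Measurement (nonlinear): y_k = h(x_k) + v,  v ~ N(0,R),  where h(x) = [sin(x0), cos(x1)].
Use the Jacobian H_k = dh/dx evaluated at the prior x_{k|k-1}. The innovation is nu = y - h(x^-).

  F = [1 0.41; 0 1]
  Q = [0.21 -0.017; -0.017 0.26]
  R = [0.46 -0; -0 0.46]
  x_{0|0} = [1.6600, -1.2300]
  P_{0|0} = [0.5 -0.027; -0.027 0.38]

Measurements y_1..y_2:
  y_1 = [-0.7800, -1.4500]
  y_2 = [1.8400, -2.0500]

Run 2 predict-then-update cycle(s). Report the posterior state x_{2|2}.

x_post = [0.8409, -2.8686]

step 1: x^-=[1.1557, -1.2300]  P^-=[0.7517 0.1118; 0.1118 0.6400]  H_jac=[0.4033 0.0000; 0.0000 0.9425]  S=[0.5823 0.0425; 0.0425 1.0285]  K=[0.5147 0.0812; 0.0347 0.5850]  nu=[-1.6951, -1.7842]  x^+=[0.1383, -2.3327]  P^+=[0.5871 0.0396; 0.0396 0.2855]
step 2: x^-=[-0.8181, -2.3327]  P^-=[0.8776 0.1397; 0.1397 0.5455]  H_jac=[0.6836 0.0000; 0.0000 0.7235]  S=[0.8701 0.0691; 0.0691 0.7456]  K=[0.6838 0.0722; 0.0682 0.5231]  nu=[2.5698, -1.3597]  x^+=[0.8409, -2.8686]  P^+=[0.4601 0.0459; 0.0459 0.3326]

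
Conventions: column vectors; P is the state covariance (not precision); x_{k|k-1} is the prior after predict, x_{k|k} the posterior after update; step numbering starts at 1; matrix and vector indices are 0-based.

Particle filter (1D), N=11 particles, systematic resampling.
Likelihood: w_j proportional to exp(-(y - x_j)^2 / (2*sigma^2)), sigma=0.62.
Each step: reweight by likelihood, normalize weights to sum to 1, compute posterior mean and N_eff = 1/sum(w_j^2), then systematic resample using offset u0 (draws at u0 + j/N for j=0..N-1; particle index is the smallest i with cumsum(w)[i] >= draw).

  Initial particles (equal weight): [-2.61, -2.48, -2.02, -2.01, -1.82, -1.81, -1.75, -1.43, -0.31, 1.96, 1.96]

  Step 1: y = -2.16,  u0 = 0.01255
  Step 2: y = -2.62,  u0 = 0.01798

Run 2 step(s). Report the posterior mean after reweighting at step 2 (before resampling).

post_mean = -2.1880

step 1: w=[0.1161, 0.1323, 0.1473, 0.1467, 0.1300, 0.1288, 0.1214, 0.0755, 0.0018, 0.0000, 0.0000]  mean=-2.0144  Neff=7.8026  idx=[0, 0, 1, 2, 2, 3, 4, 4, 5, 6, 6]
step 2: w=[0.1452, 0.1452, 0.1416, 0.0909, 0.0909, 0.0895, 0.0632, 0.0632, 0.0619, 0.0543, 0.0543]  mean=-2.1880  Neff=9.5747  idx=[0, 0, 1, 2, 2, 3, 4, 5, 6, 8, 9]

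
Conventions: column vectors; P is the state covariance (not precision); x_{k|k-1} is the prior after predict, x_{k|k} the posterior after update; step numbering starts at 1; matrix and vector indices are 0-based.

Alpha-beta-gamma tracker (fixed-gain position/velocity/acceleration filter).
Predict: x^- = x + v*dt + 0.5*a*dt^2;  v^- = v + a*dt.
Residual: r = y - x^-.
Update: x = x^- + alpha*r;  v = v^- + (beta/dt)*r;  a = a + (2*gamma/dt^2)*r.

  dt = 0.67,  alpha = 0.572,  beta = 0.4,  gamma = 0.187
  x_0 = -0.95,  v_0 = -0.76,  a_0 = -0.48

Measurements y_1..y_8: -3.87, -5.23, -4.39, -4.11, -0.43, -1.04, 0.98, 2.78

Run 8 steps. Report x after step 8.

x_post = 5.4010

step 1: x_pred=-1.5669  r=-2.3031  x^+=-2.8843  v^+=-2.4566  a^+=-2.3988
step 2: x_pred=-5.0686  r=-0.1614  x^+=-5.1609  v^+=-4.1601  a^+=-2.5333
step 3: x_pred=-8.5168  r=4.1268  x^+=-6.1563  v^+=-3.3937  a^+=0.9050
step 4: x_pred=-8.2269  r=4.1169  x^+=-5.8720  v^+=-0.3295  a^+=4.3349
step 5: x_pred=-5.1198  r=4.6898  x^+=-2.4372  v^+=5.3748  a^+=8.2422
step 6: x_pred=3.0139  r=-4.0539  x^+=0.6951  v^+=8.4769  a^+=4.8648
step 7: x_pred=7.4665  r=-6.4865  x^+=3.7562  v^+=7.8638  a^+=-0.5394
step 8: x_pred=8.9039  r=-6.1239  x^+=5.4010  v^+=3.8463  a^+=-5.6415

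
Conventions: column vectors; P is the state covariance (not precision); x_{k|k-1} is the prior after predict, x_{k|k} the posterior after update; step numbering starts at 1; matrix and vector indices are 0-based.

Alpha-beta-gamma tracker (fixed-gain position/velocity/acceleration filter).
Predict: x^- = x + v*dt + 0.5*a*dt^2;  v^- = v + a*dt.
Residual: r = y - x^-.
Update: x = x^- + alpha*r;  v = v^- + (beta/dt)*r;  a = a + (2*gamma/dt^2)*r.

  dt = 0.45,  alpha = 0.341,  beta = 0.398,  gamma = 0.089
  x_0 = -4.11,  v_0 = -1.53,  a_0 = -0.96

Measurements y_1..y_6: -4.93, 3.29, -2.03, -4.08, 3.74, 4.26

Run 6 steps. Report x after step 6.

x_post = 4.1094

step 1: x_pred=-4.8957  r=-0.0343  x^+=-4.9074  v^+=-1.9923  a^+=-0.9902
step 2: x_pred=-5.9042  r=9.1942  x^+=-2.7690  v^+=5.6939  a^+=7.0917
step 3: x_pred=0.5113  r=-2.5413  x^+=-0.3553  v^+=6.6375  a^+=4.8578
step 4: x_pred=3.1234  r=-7.2034  x^+=0.6671  v^+=2.4525  a^+=-1.4741
step 5: x_pred=1.6214  r=2.1186  x^+=2.3439  v^+=3.6629  a^+=0.3882
step 6: x_pred=4.0315  r=0.2285  x^+=4.1094  v^+=4.0397  a^+=0.5891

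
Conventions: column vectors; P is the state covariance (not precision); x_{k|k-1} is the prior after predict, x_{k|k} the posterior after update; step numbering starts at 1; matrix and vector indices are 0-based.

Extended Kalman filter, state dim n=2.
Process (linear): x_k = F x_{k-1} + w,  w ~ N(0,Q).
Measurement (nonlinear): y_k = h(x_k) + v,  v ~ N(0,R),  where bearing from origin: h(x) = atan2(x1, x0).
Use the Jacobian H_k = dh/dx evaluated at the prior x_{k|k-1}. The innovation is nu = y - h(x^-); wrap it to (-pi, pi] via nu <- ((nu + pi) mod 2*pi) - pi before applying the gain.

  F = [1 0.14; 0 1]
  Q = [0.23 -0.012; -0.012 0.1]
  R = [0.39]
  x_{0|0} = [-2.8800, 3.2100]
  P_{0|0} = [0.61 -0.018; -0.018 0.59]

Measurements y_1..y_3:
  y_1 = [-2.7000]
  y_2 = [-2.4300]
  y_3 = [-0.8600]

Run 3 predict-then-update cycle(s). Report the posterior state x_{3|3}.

x_post = [-4.3299, 1.1711]

step 1: x^-=[-2.4306, 3.2100]  P^-=[0.8465 0.0526; 0.0526 0.6900]  H_jac=[-0.1980 -0.1499]  S=[0.4418]  K=[-0.3972; -0.2577]  nu=[1.3643]  x^+=[-2.9725, 2.8584]  P^+=[0.7768 0.0074; 0.0074 0.6607]
step 2: x^-=[-2.5724, 2.8584]  P^-=[1.0218 0.0879; 0.0879 0.7607]  H_jac=[-0.1933 -0.1740]  S=[0.4571]  K=[-0.4655; -0.3266]  nu=[1.5496]  x^+=[-3.2938, 2.3523]  P^+=[0.9228 0.0184; 0.0184 0.7119]
step 3: x^-=[-2.9644, 2.3523]  P^-=[1.1718 0.1060; 0.1060 0.8119]  H_jac=[-0.1643 -0.2070]  S=[0.4636]  K=[-0.4625; -0.4001]  nu=[2.9524]  x^+=[-4.3299, 1.1711]  P^+=[1.0727 0.0202; 0.0202 0.7377]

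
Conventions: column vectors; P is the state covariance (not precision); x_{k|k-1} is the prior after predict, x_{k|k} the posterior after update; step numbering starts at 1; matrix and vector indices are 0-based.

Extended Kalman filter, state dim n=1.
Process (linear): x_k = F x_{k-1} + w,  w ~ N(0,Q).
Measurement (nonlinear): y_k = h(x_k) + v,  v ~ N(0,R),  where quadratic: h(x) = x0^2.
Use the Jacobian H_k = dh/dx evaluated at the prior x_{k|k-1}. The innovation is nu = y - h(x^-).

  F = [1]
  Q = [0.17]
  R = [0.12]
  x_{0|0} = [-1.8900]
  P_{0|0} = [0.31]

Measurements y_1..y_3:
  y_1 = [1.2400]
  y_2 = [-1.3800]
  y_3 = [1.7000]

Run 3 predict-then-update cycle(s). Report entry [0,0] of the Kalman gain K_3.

K[0,0] = -0.5173

step 1: x^-=[-1.8900]  P^-=[0.4800]  H_jac=[-3.7800]  S=[6.9784]  K=[-0.2600]  nu=[-2.3321]  x^+=[-1.2837]  P^+=[0.0083]
step 2: x^-=[-1.2837]  P^-=[0.1783]  H_jac=[-2.5673]  S=[1.2949]  K=[-0.3534]  nu=[-3.0278]  x^+=[-0.2136]  P^+=[0.0165]
step 3: x^-=[-0.2136]  P^-=[0.1865]  H_jac=[-0.4272]  S=[0.1540]  K=[-0.5173]  nu=[1.6544]  x^+=[-1.0693]  P^+=[0.1453]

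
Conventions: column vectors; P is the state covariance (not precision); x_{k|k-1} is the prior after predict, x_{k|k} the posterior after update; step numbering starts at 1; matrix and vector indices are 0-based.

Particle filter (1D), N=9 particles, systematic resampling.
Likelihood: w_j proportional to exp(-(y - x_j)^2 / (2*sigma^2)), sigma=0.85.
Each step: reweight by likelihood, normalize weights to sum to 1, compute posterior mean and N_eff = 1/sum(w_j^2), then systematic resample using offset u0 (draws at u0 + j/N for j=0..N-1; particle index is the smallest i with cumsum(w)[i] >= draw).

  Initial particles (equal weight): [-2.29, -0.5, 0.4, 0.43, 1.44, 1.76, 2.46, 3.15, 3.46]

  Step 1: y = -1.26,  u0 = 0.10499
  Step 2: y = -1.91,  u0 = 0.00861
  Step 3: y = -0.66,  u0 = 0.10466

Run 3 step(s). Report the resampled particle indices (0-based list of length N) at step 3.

resampled_idx = [2, 4, 6, 7, 7, 7, 8, 8, 8]

step 1: w=[0.3319, 0.4638, 0.1027, 0.0958, 0.0045, 0.0013, 0.0000, 0.0000, 0.0000]  mean=-0.9009  Neff=2.8985  idx=[0, 0, 0, 1, 1, 1, 1, 2, 3]
step 2: w=[0.2399, 0.2399, 0.2399, 0.0670, 0.0670, 0.0670, 0.0670, 0.0066, 0.0060]  mean=-1.7765  Neff=5.2465  idx=[0, 0, 0, 1, 1, 2, 2, 3, 5]
step 3: w=[0.0517, 0.0517, 0.0517, 0.0517, 0.0517, 0.0517, 0.0517, 0.3192, 0.3192]  mean=-1.1474  Neff=4.4958  idx=[2, 4, 6, 7, 7, 7, 8, 8, 8]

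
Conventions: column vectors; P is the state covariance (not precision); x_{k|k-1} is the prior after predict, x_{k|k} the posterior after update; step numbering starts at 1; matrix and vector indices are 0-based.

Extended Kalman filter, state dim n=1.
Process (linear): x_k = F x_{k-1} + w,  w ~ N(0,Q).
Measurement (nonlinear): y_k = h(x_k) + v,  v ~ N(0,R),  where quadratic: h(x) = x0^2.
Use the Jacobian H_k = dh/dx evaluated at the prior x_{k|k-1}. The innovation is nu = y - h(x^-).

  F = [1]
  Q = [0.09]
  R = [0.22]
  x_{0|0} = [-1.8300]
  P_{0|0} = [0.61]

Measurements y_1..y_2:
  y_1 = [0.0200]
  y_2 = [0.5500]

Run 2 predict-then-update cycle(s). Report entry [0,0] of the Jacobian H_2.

H_jac[0,0] = -1.8826

step 1: x^-=[-1.8300]  P^-=[0.7000]  H_jac=[-3.6600]  S=[9.5969]  K=[-0.2670]  nu=[-3.3289]  x^+=[-0.9413]  P^+=[0.0160]
step 2: x^-=[-0.9413]  P^-=[0.1060]  H_jac=[-1.8826]  S=[0.5959]  K=[-0.3351]  nu=[-0.3361]  x^+=[-0.8287]  P^+=[0.0392]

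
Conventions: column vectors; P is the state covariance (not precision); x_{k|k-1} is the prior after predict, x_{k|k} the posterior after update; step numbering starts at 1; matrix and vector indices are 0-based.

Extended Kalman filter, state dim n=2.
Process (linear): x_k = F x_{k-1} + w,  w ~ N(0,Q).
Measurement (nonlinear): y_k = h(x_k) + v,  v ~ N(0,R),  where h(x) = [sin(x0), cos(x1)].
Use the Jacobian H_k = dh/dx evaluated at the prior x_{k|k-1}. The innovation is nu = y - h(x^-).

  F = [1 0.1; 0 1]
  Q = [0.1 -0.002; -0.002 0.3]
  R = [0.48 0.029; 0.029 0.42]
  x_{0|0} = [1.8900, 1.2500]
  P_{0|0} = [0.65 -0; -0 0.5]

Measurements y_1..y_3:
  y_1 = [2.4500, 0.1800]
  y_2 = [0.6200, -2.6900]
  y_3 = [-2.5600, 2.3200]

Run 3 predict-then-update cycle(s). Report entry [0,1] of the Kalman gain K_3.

step 1: x^-=[2.0150, 1.2500]  P^-=[0.7550 0.0480; 0.0480 0.8000]  H_jac=[-0.4297 0.0000; 0.0000 -0.9490]  S=[0.6194 0.0486; 0.0486 1.1405]  K=[-0.5224 -0.0177; 0.0190 -0.6665]  nu=[1.5470, -0.1353]  x^+=[1.2092, 1.3695]  P^+=[0.5847 0.0238; 0.0238 0.2944]
step 2: x^-=[1.3462, 1.3695]  P^-=[0.6924 0.0512; 0.0512 0.5944]  H_jac=[0.2228 0.0000; 0.0000 -0.9798]  S=[0.5144 0.0178; 0.0178 0.9906]  K=[0.3018 -0.0561; 0.0426 -0.5887]  nu=[-0.3549, -2.8899]  x^+=[1.4012, 3.0556]  P^+=[0.6430 0.0151; 0.0151 0.2511]
step 3: x^-=[1.7067, 3.0556]  P^-=[0.7486 0.0382; 0.0382 0.5511]  H_jac=[-0.1355 0.0000; 0.0000 -0.0859]  S=[0.4938 0.0294; 0.0294 0.4241]  K=[-0.2059 0.0066; -0.0039 -0.1113]  nu=[-3.5508, 3.3163]  x^+=[2.4595, 2.7001]  P^+=[0.7277 0.0375; 0.0375 0.5458]

K[0,1] = 0.0066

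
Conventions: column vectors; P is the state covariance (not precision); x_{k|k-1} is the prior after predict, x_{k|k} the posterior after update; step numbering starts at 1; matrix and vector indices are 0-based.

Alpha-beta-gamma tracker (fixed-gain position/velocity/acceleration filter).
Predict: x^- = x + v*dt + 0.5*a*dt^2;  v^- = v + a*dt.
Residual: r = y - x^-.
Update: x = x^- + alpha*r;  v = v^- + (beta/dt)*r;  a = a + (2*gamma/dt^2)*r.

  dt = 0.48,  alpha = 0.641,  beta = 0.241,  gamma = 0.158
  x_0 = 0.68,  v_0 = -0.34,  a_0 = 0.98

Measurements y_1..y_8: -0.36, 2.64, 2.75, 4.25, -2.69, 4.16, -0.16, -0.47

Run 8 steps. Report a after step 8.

step 1: x_pred=0.6297  r=-0.9897  x^+=-0.0047  v^+=-0.3665  a^+=-0.3774
step 2: x_pred=-0.2241  r=2.8641  x^+=1.6118  v^+=0.8904  a^+=3.5508
step 3: x_pred=2.4482  r=0.3018  x^+=2.6417  v^+=2.7463  a^+=3.9647
step 4: x_pred=4.4166  r=-0.1666  x^+=4.3098  v^+=4.5657  a^+=3.7362
step 5: x_pred=6.9317  r=-9.6217  x^+=0.7642  v^+=1.5281  a^+=-9.4603
step 6: x_pred=0.4079  r=3.7521  x^+=2.8130  v^+=-1.1289  a^+=-4.3142
step 7: x_pred=1.7741  r=-1.9341  x^+=0.5343  v^+=-4.1708  a^+=-6.9669
step 8: x_pred=-2.2702  r=1.8002  x^+=-1.1163  v^+=-6.6110  a^+=-4.4978

a_post = -4.4978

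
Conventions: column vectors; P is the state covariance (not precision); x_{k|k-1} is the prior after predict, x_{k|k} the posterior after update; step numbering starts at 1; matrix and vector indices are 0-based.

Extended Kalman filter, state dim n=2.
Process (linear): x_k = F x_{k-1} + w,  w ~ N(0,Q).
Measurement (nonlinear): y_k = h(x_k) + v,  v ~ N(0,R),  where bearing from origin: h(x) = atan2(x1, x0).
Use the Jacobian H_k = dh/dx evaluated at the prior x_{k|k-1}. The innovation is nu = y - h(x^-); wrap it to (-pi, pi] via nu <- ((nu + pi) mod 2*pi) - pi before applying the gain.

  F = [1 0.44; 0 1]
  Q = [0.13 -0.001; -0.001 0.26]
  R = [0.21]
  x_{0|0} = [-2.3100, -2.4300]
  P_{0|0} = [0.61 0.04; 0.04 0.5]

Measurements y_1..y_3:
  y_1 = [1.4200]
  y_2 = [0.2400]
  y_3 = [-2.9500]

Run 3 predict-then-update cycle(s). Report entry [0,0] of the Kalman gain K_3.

K[0,0] = 0.0781

step 1: x^-=[-3.3792, -2.4300]  P^-=[0.8720 0.2590; 0.2590 0.7600]  H_jac=[0.1403 -0.1951]  S=[0.2419]  K=[0.2968; -0.4627]  nu=[-2.3450]  x^+=[-4.0752, -1.3451]  P^+=[0.8507 0.2922; 0.2922 0.7082]
step 2: x^-=[-4.6670, -1.3451]  P^-=[1.3750 0.6028; 0.6028 0.9682]  H_jac=[0.0570 -0.1978]  S=[0.2388]  K=[-0.1712; -0.6583]  nu=[3.1010]  x^+=[-5.1978, -3.3864]  P^+=[1.3680 0.5759; 0.5759 0.8648]
step 3: x^-=[-6.6878, -3.3864]  P^-=[2.1722 0.9554; 0.9554 1.1248]  H_jac=[0.0603 -0.1190]  S=[0.2201]  K=[0.0781; -0.3466]  nu=[-0.2771]  x^+=[-6.7094, -3.2904]  P^+=[2.1709 0.9614; 0.9614 1.0983]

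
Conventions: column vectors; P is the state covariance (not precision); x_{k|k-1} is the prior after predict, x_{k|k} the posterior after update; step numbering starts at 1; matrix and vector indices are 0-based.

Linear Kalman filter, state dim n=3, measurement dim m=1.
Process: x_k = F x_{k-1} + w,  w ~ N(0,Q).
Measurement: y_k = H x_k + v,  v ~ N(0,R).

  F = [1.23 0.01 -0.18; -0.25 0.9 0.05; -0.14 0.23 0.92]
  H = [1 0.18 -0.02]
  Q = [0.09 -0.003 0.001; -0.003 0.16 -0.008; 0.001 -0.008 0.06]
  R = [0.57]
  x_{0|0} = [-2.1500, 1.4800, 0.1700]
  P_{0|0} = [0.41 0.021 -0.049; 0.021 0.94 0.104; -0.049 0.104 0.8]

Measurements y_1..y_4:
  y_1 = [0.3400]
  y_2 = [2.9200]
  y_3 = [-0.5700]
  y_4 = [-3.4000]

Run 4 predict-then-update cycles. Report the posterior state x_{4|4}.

step 1: x^-=[-2.6603, 1.8780, 0.7978]  P^-=[0.7581 -0.1266 -0.2540; -0.1266 0.9502 0.3328; -0.2540 0.3328 0.8502]  S=[1.3214]  K=[0.5603; 0.0286; -0.1598]  nu=[2.6782]  x^+=[-1.1596, 1.9545, 0.3699]  P^+=[0.3433 -0.1478 -0.1357; -0.1478 0.9491 0.3388; -0.1357 0.3388 0.8164]
step 2: x^-=[-1.4734, 2.0674, 0.9522]  P^-=[0.6911 -0.3398 -0.4007; -0.3398 1.0526 0.5818; -0.4007 0.5818 0.9958]  S=[1.1852]  K=[0.5383; -0.1366; -0.2665]  nu=[4.0403]  x^+=[0.7015, 1.5154, -0.1246]  P^+=[0.3477 -0.2526 -0.2306; -0.2526 1.0305 0.5386; -0.2306 0.5386 0.9117]
step 3: x^-=[0.9005, 1.1823, 0.1357]  P^-=[0.7396 -0.4994 -0.5627; -0.4994 1.1866 0.8126; -0.5627 0.8126 1.1966]  S=[1.1854]  K=[0.5576; -0.2548; -0.3715]  nu=[-1.6806]  x^+=[-0.0366, 1.6105, 0.7600]  P^+=[0.3711 -0.3310 -0.3172; -0.3310 1.1097 0.7004; -0.3172 0.7004 1.0330]
step 4: x^-=[-0.1657, 1.4966, 1.0747]  P^-=[0.8147 -0.6289 -0.7140; -0.6289 1.3045 1.0061; -0.7140 1.0061 1.3997]  S=[1.2225]  K=[0.5855; -0.3388; -0.4588]  nu=[-3.4822]  x^+=[-2.2047, 2.6763, 2.6725]  P^+=[0.3956 -0.3863 -0.3856; -0.3863 1.1642 0.8161; -0.3856 0.8161 1.1423]

x_post = [-2.2047, 2.6763, 2.6725]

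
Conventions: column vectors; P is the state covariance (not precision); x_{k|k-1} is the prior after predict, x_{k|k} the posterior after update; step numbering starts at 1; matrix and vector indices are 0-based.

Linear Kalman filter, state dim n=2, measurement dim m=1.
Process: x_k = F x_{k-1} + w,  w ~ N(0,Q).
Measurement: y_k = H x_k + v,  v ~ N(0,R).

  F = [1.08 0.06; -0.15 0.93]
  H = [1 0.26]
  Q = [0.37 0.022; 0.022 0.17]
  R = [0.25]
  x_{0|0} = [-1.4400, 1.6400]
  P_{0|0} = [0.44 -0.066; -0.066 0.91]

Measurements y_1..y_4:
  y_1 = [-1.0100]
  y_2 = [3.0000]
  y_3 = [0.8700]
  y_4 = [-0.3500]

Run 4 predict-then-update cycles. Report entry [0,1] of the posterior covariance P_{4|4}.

step 1: x^-=[-1.4568, 1.7412]  P^-=[0.8779 -0.0642; -0.0642 0.9854]  S=[1.1612]  K=[0.7417; 0.1653]  nu=[-0.0059]  x^+=[-1.4612, 1.7402]  P^+=[0.2391 -0.2066; -0.2066 0.9536]
step 2: x^-=[-1.4737, 1.8376]  P^-=[0.6256 -0.1692; -0.1692 1.0578]  S=[0.8591]  K=[0.6770; 0.1232]  nu=[3.9959]  x^+=[1.2315, 2.3299]  P^+=[0.2319 -0.2408; -0.2408 1.0448]
step 3: x^-=[1.4698, 1.9821]  P^-=[0.6130 -0.1970; -0.1970 1.1460]  S=[0.8380]  K=[0.6704; 0.1205]  nu=[-1.1151]  x^+=[0.7222, 1.8477]  P^+=[0.2364 -0.2647; -0.2647 1.1339]
step 4: x^-=[0.8909, 1.6100]  P^-=[0.6155 -0.2165; -0.2165 1.2299]  S=[0.8361]  K=[0.6689; 0.1235]  nu=[-1.6595]  x^+=[-0.2191, 1.4051]  P^+=[0.2415 -0.2856; -0.2856 1.2171]

P_post[0,1] = -0.2856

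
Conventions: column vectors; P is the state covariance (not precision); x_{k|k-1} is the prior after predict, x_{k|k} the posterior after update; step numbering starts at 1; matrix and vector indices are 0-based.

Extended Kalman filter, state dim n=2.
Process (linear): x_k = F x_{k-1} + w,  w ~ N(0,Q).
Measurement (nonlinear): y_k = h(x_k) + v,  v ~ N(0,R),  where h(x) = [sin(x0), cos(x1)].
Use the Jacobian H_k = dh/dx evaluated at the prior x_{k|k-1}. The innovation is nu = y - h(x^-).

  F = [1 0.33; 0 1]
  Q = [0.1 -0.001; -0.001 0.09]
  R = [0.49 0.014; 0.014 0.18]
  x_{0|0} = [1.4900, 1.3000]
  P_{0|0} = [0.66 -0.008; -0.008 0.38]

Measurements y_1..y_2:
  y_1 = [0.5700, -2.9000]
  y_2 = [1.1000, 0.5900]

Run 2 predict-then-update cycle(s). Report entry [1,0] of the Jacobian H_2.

H_jac[1,0] = 0.0000

step 1: x^-=[1.9190, 1.3000]  P^-=[0.7961 0.1164; 0.1164 0.4700]  H_jac=[-0.3412 0.0000; 0.0000 -0.9636]  S=[0.5827 0.0523; 0.0523 0.6164]  K=[-0.4533 -0.1435; -0.0023 -0.7345]  nu=[-0.3700, -3.1675]  x^+=[2.5413, 3.6275]  P^+=[0.6569 0.0334; 0.0334 0.1373]
step 2: x^-=[3.7384, 3.6275]  P^-=[0.7939 0.0777; 0.0777 0.2273]  H_jac=[-0.8271 0.0000; 0.0000 0.4670]  S=[1.0331 -0.0160; -0.0160 0.2296]  K=[-0.6338 0.1138; -0.0551 0.4585]  nu=[1.6620, 1.4742]  x^+=[2.8528, 4.2119]  P^+=[0.3736 0.0249; 0.0249 0.1751]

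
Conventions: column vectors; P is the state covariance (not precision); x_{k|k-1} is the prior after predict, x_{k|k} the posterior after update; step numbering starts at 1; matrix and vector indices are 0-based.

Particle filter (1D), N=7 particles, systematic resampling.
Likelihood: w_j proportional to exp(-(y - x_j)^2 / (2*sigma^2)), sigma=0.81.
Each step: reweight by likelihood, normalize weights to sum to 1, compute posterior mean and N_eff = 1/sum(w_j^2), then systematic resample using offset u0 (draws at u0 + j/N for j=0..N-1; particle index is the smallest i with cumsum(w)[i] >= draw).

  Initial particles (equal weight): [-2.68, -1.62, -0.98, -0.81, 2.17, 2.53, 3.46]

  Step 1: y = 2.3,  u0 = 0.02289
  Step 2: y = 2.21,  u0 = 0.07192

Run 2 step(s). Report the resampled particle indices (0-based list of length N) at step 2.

resampled_idx = [0, 1, 2, 3, 3, 4, 5]

step 1: w=[0.0000, 0.0000, 0.0001, 0.0003, 0.4279, 0.4163, 0.1554]  mean=2.5192  Neff=2.6279  idx=[4, 4, 4, 5, 5, 5, 6]
step 2: w=[0.1644, 0.1644, 0.1644, 0.1522, 0.1522, 0.1522, 0.0500]  mean=2.3990  Neff=6.5304  idx=[0, 1, 2, 3, 3, 4, 5]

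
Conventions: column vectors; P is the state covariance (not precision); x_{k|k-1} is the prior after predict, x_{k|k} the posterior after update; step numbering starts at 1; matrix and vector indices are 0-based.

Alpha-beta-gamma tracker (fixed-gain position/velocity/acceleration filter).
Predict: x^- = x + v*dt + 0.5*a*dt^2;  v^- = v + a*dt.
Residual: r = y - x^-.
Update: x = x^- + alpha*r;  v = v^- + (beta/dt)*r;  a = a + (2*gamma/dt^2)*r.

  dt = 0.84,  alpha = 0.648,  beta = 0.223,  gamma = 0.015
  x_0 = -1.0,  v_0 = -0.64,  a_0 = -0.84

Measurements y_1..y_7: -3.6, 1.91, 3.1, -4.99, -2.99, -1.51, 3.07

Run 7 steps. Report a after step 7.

step 1: x_pred=-1.8340  r=-1.7660  x^+=-2.9784  v^+=-1.8144  a^+=-0.9151
step 2: x_pred=-4.8253  r=6.7353  x^+=-0.4608  v^+=-0.7950  a^+=-0.6287
step 3: x_pred=-1.3505  r=4.4505  x^+=1.5334  v^+=-0.1417  a^+=-0.4395
step 4: x_pred=1.2594  r=-6.2494  x^+=-2.7902  v^+=-2.1699  a^+=-0.7052
step 5: x_pred=-4.8617  r=1.8717  x^+=-3.6489  v^+=-2.2654  a^+=-0.6256
step 6: x_pred=-5.7725  r=4.2625  x^+=-3.0104  v^+=-1.6593  a^+=-0.4444
step 7: x_pred=-4.5610  r=7.6310  x^+=0.3839  v^+=-0.0068  a^+=-0.1199

a_post = -0.1199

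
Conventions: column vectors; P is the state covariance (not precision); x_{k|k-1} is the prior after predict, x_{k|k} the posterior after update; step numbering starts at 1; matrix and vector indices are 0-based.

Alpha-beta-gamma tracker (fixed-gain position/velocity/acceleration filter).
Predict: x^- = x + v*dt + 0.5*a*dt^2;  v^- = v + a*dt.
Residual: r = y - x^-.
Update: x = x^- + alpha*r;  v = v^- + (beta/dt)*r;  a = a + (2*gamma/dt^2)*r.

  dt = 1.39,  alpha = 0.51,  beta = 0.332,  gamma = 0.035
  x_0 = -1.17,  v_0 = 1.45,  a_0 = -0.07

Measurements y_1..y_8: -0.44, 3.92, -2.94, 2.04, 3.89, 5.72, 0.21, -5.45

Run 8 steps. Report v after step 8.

v_post = -2.3457

step 1: x_pred=0.7779  r=-1.2179  x^+=0.1568  v^+=1.0618  a^+=-0.1141
step 2: x_pred=1.5224  r=2.3976  x^+=2.7452  v^+=1.4758  a^+=-0.0273
step 3: x_pred=4.7703  r=-7.7103  x^+=0.8380  v^+=-0.4036  a^+=-0.3066
step 4: x_pred=-0.0192  r=2.0592  x^+=1.0310  v^+=-0.3380  a^+=-0.2320
step 5: x_pred=0.3371  r=3.5529  x^+=2.1491  v^+=0.1882  a^+=-0.1033
step 6: x_pred=2.3108  r=3.4092  x^+=4.0495  v^+=0.8589  a^+=0.0202
step 7: x_pred=5.2629  r=-5.0529  x^+=2.6859  v^+=-0.3199  a^+=-0.1628
step 8: x_pred=2.0840  r=-7.5340  x^+=-1.7583  v^+=-2.3457  a^+=-0.4358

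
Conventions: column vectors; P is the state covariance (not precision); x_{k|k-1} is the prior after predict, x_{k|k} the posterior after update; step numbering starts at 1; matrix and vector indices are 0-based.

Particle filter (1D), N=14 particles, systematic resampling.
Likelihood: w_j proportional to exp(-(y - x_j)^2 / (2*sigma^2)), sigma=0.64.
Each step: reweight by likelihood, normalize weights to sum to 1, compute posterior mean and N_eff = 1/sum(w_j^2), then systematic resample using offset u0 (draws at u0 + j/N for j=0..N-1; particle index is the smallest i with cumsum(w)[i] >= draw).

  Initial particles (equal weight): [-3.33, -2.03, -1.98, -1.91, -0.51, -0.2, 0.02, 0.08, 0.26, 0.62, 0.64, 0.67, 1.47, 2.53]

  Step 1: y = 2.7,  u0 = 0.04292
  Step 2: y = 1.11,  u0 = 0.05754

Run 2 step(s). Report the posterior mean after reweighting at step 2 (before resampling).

step 1: w=[0.0000, 0.0000, 0.0000, 0.0000, 0.0000, 0.0000, 0.0001, 0.0002, 0.0006, 0.0045, 0.0049, 0.0057, 0.1382, 0.8457]  mean=2.3527  Neff=1.3616  idx=[12, 12, 13, 13, 13, 13, 13, 13, 13, 13, 13, 13, 13, 13]
step 2: w=[0.3126, 0.3126, 0.0312, 0.0312, 0.0312, 0.0312, 0.0312, 0.0312, 0.0312, 0.0312, 0.0312, 0.0312, 0.0312, 0.0312]  mean=1.8673  Neff=4.8282  idx=[0, 0, 0, 0, 1, 1, 1, 1, 2, 4, 6, 8, 11, 13]

post_mean = 1.8673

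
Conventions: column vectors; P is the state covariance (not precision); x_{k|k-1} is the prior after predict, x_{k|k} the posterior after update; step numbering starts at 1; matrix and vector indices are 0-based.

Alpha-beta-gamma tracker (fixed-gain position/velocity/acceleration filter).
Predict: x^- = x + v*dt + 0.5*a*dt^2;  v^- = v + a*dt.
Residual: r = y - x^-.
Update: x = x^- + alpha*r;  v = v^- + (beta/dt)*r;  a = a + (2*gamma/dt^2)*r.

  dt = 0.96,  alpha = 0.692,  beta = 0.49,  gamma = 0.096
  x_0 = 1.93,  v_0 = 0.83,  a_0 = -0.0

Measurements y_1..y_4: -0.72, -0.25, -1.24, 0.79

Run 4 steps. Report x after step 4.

step 1: x_pred=2.7268  r=-3.4468  x^+=0.3416  v^+=-0.9293  a^+=-0.7181
step 2: x_pred=-0.8814  r=0.6314  x^+=-0.4445  v^+=-1.2964  a^+=-0.5865
step 3: x_pred=-1.9593  r=0.7193  x^+=-1.4615  v^+=-1.4923  a^+=-0.4367
step 4: x_pred=-3.0954  r=3.8854  x^+=-0.4067  v^+=0.0716  a^+=0.3728

x_post = -0.4067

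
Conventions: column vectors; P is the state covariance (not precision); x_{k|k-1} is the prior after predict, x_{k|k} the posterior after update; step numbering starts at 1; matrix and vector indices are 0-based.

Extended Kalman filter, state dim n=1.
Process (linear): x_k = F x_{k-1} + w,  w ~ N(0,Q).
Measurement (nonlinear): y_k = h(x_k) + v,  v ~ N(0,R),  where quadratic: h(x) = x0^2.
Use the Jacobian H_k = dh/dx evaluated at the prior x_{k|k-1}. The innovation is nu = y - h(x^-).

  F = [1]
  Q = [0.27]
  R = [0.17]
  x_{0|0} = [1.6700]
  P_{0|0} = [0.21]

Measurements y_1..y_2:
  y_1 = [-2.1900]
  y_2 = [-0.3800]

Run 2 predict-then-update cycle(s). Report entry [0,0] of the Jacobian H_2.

step 1: x^-=[1.6700]  P^-=[0.4800]  H_jac=[3.3400]  S=[5.5247]  K=[0.2902]  nu=[-4.9789]  x^+=[0.2252]  P^+=[0.0148]
step 2: x^-=[0.2252]  P^-=[0.2848]  H_jac=[0.4504]  S=[0.2278]  K=[0.5631]  nu=[-0.4307]  x^+=[-0.0173]  P^+=[0.2126]

H_jac[0,0] = 0.4504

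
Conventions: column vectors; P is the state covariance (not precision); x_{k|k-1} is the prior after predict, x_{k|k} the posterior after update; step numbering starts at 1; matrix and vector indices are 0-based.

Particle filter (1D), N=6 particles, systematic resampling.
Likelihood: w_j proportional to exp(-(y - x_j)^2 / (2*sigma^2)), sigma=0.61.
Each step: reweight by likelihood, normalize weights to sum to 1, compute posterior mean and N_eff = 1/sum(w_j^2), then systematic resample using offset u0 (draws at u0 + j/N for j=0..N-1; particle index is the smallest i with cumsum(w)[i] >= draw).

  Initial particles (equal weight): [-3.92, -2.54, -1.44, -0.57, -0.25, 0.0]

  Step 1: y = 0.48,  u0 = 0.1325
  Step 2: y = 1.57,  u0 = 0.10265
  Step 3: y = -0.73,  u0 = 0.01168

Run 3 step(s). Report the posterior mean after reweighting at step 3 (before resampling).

step 1: w=[0.0000, 0.0000, 0.0048, 0.1560, 0.3354, 0.5037]  mean=-0.1798  Neff=2.5603  idx=[3, 4, 4, 5, 5, 5]
step 2: w=[0.0158, 0.0866, 0.0866, 0.2704, 0.2704, 0.2704]  mean=-0.0523  Neff=4.2639  idx=[2, 3, 3, 4, 5, 5]
step 3: w=[0.2309, 0.1538, 0.1538, 0.1538, 0.1538, 0.1538]  mean=-0.0577  Neff=5.8266  idx=[0, 0, 1, 2, 3, 4]

post_mean = -0.0577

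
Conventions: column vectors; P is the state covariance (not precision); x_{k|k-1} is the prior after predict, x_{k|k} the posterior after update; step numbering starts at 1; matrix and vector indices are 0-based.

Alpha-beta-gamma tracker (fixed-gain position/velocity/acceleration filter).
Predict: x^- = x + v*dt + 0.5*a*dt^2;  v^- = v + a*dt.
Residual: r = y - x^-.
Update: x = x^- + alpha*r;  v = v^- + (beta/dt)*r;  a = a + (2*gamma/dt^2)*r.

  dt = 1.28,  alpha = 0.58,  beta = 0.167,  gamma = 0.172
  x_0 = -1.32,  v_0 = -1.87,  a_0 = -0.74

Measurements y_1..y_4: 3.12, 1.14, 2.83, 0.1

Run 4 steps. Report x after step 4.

step 1: x_pred=-4.3198  r=7.4398  x^+=-0.0047  v^+=-1.8465  a^+=0.8221
step 2: x_pred=-1.6948  r=2.8348  x^+=-0.0506  v^+=-0.4244  a^+=1.4173
step 3: x_pred=0.5671  r=2.2629  x^+=1.8796  v^+=1.6849  a^+=1.8924
step 4: x_pred=5.5865  r=-5.4865  x^+=2.4043  v^+=3.3914  a^+=0.7404

x_post = 2.4043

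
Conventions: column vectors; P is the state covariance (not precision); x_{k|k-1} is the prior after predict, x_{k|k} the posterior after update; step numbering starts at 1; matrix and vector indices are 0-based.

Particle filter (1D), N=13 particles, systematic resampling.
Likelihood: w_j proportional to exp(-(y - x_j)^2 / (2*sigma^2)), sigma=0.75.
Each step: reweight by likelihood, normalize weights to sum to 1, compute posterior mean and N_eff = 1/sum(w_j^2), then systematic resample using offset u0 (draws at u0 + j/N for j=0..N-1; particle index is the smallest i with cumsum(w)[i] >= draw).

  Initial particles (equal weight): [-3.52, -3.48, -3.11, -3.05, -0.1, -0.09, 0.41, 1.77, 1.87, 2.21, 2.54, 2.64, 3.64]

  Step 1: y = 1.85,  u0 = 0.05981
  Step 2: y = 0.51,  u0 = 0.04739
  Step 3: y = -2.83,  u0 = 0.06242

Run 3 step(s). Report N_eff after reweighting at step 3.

step 1: w=[0.0000, 0.0000, 0.0000, 0.0000, 0.0077, 0.0080, 0.0360, 0.2260, 0.2272, 0.2025, 0.1489, 0.1305, 0.0132]  mean=2.0563  Neff=5.4201  idx=[7, 7, 7, 8, 8, 8, 9, 9, 9, 10, 10, 11, 11]
step 2: w=[0.1498, 0.1498, 0.1498, 0.1187, 0.1187, 0.1187, 0.0471, 0.0471, 0.0471, 0.0158, 0.0158, 0.0109, 0.0109]  mean=1.9110  Neff=8.5493  idx=[0, 0, 1, 1, 2, 2, 3, 4, 4, 5, 6, 7, 10]
step 3: w=[0.1283, 0.1283, 0.1283, 0.1283, 0.1283, 0.1283, 0.0561, 0.0561, 0.0561, 0.0561, 0.0030, 0.0030, 0.0001]  mean=1.7952  Neff=8.9846  idx=[0, 1, 1, 2, 2, 3, 4, 4, 5, 5, 7, 8, 9]

N_eff = 8.9846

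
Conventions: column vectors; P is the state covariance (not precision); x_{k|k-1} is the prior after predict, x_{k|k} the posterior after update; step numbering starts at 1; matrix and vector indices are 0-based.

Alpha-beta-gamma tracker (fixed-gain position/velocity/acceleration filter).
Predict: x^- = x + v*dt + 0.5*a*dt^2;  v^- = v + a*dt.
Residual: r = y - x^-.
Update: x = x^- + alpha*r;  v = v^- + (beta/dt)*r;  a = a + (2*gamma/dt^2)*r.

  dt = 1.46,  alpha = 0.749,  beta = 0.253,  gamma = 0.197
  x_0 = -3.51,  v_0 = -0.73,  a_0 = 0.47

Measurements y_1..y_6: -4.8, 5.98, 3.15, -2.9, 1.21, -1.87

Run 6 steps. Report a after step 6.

step 1: x_pred=-4.0749  r=-0.7251  x^+=-4.6180  v^+=-0.1695  a^+=0.3360
step 2: x_pred=-4.5073  r=10.4873  x^+=3.3477  v^+=2.1384  a^+=2.2744
step 3: x_pred=8.8938  r=-5.7438  x^+=4.5917  v^+=4.4637  a^+=1.2128
step 4: x_pred=12.4013  r=-15.3013  x^+=0.9406  v^+=3.5828  a^+=-1.6155
step 5: x_pred=4.4497  r=-3.2397  x^+=2.0232  v^+=0.6628  a^+=-2.2143
step 6: x_pred=0.6308  r=-2.5008  x^+=-1.2423  v^+=-3.0035  a^+=-2.6766

a_post = -2.6766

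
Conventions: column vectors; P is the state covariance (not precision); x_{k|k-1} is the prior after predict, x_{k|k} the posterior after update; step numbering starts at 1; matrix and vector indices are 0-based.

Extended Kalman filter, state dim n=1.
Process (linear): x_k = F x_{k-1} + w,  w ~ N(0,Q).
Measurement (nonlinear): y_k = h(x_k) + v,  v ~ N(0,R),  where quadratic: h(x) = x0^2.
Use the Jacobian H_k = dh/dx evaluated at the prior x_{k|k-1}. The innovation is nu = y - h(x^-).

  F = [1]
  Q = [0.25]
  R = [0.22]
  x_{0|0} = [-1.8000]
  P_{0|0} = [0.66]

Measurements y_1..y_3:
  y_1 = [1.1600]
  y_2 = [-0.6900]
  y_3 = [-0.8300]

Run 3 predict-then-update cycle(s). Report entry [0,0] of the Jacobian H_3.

step 1: x^-=[-1.8000]  P^-=[0.9100]  H_jac=[-3.6000]  S=[12.0136]  K=[-0.2727]  nu=[-2.0800]  x^+=[-1.2328]  P^+=[0.0167]
step 2: x^-=[-1.2328]  P^-=[0.2667]  H_jac=[-2.4656]  S=[1.8411]  K=[-0.3571]  nu=[-2.2098]  x^+=[-0.4436]  P^+=[0.0319]
step 3: x^-=[-0.4436]  P^-=[0.2819]  H_jac=[-0.8873]  S=[0.4419]  K=[-0.5659]  nu=[-1.0268]  x^+=[0.1375]  P^+=[0.1403]

H_jac[0,0] = -0.8873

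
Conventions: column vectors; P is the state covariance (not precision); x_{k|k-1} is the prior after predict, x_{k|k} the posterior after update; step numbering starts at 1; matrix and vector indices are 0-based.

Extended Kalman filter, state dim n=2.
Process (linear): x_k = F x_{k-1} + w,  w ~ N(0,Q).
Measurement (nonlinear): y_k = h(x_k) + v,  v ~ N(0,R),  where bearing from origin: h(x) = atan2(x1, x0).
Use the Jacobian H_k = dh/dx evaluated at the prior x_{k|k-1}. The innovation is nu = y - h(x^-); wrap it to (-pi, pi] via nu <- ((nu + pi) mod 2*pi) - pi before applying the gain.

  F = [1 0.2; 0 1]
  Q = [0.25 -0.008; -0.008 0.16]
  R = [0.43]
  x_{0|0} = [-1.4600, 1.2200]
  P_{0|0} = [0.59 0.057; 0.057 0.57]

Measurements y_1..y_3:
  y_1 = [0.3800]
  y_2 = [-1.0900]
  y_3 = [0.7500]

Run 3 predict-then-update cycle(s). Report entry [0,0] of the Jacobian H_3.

step 1: x^-=[-1.2160, 1.2200]  P^-=[0.8856 0.1630; 0.1630 0.7300]  H_jac=[-0.4112 -0.4098]  S=[0.7573]  K=[-0.5691; -0.4836]  nu=[-1.9746]  x^+=[-0.0923, 2.1748]  P^+=[0.6404 -0.0454; -0.0454 0.5529]
step 2: x^-=[0.3426, 2.1748]  P^-=[0.8943 0.0572; 0.0572 0.7129]  H_jac=[-0.4487 0.0707]  S=[0.6100]  K=[-0.6512; 0.0405]  nu=[-2.5045]  x^+=[1.9736, 2.0733]  P^+=[0.6357 0.0733; 0.0733 0.7119]
step 3: x^-=[2.3883, 2.0733]  P^-=[0.9435 0.2077; 0.2077 0.8719]  H_jac=[-0.2073 0.2388]  S=[0.4997]  K=[-0.2921; 0.3305]  nu=[0.0351]  x^+=[2.3780, 2.0849]  P^+=[0.9008 0.2559; 0.2559 0.8173]

H_jac[0,0] = -0.2073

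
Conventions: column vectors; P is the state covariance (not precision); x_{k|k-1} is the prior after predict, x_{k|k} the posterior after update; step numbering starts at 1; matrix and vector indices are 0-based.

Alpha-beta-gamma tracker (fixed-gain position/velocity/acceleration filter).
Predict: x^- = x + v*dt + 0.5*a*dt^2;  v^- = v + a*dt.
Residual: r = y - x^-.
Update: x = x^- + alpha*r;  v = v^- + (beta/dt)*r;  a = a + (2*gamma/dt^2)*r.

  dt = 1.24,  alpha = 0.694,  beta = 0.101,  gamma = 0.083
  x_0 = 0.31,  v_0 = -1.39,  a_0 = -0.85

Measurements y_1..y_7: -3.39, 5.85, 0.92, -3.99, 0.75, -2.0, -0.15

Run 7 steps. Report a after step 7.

step 1: x_pred=-2.0671  r=-1.3229  x^+=-2.9852  v^+=-2.5518  a^+=-0.9928
step 2: x_pred=-6.9126  r=12.7626  x^+=1.9446  v^+=-2.7433  a^+=0.3850
step 3: x_pred=-1.1611  r=2.0811  x^+=0.2832  v^+=-2.0964  a^+=0.6097
step 4: x_pred=-1.8476  r=-2.1424  x^+=-3.3344  v^+=-1.5148  a^+=0.3784
step 5: x_pred=-4.9219  r=5.6719  x^+=-0.9856  v^+=-0.5836  a^+=0.9907
step 6: x_pred=-0.9476  r=-1.0524  x^+=-1.6780  v^+=0.5592  a^+=0.8771
step 7: x_pred=-0.3102  r=0.1602  x^+=-0.1990  v^+=1.6599  a^+=0.8944

a_post = 0.8944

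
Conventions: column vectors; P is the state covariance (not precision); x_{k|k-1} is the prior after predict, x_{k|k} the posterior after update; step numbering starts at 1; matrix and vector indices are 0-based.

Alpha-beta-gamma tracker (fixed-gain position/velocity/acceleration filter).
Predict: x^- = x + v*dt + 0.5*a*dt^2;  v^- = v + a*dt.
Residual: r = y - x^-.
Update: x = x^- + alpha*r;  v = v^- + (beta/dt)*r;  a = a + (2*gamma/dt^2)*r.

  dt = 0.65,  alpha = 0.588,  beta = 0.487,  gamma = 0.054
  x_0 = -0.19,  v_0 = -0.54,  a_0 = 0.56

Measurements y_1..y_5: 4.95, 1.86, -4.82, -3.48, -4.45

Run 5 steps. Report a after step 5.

a_post = -0.6915

step 1: x_pred=-0.4227  r=5.3727  x^+=2.7364  v^+=3.8494  a^+=1.9334
step 2: x_pred=5.6470  r=-3.7870  x^+=3.4202  v^+=2.2688  a^+=0.9653
step 3: x_pred=5.0989  r=-9.9189  x^+=-0.7334  v^+=-4.5353  a^+=-1.5701
step 4: x_pred=-4.0130  r=0.5330  x^+=-3.6996  v^+=-5.1565  a^+=-1.4339
step 5: x_pred=-7.3542  r=2.9042  x^+=-5.6465  v^+=-3.9126  a^+=-0.6915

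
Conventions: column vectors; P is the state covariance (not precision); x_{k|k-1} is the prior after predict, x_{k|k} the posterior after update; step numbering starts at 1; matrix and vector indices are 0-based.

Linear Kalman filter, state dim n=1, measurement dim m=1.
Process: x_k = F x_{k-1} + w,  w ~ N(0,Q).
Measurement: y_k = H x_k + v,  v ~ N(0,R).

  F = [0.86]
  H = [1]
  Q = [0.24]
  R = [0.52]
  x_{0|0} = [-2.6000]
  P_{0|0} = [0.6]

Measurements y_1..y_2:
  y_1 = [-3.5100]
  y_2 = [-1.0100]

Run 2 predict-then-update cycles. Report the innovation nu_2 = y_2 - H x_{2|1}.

innov = [1.5353]

step 1: x^-=[-2.2360]  P^-=[0.6838]  S=[1.2038]  K=[0.5680]  nu=[-1.2740]  x^+=[-2.9597]  P^+=[0.2954]
step 2: x^-=[-2.5453]  P^-=[0.4585]  S=[0.9785]  K=[0.4686]  nu=[1.5353]  x^+=[-1.8259]  P^+=[0.2436]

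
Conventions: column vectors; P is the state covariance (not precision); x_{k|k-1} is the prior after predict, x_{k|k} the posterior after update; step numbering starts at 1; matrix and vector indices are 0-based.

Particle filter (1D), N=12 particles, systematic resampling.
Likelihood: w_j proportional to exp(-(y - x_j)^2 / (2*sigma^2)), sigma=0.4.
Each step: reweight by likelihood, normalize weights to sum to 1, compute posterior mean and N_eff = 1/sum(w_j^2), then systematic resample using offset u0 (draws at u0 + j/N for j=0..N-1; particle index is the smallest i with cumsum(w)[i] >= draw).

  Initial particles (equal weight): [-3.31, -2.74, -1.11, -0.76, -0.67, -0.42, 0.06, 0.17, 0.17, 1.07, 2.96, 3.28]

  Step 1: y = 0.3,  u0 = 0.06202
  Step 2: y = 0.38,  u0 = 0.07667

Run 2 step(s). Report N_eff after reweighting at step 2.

N_eff = 10.7142

step 1: w=[0.0000, 0.0000, 0.0006, 0.0094, 0.0167, 0.0624, 0.2633, 0.2991, 0.2991, 0.0494, 0.0000, 0.0000]  mean=0.1252  Neff=3.9227  idx=[5, 6, 6, 6, 7, 7, 7, 7, 8, 8, 8, 9]
step 2: w=[0.0157, 0.0841, 0.0841, 0.0841, 0.1009, 0.1009, 0.1009, 0.1009, 0.1009, 0.1009, 0.1009, 0.0261]  mean=0.1565  Neff=10.7142  idx=[1, 2, 3, 4, 5, 6, 7, 7, 8, 9, 10, 11]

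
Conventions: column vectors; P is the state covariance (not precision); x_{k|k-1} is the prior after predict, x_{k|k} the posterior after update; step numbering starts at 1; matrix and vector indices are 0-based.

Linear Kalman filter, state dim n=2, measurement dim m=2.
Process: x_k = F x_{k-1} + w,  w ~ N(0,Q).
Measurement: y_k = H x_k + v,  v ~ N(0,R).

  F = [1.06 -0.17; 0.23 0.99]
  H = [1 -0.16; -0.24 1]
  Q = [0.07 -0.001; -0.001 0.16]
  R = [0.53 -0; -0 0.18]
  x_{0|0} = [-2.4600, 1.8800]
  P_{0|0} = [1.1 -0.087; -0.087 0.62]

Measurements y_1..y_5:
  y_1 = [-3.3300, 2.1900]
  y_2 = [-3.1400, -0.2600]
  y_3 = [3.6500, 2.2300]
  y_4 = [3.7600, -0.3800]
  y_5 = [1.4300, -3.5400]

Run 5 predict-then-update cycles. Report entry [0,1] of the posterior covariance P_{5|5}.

step 1: x^-=[-2.9272, 1.2954]  P^-=[1.3552 0.0749; 0.0749 0.7862]  S=[1.8814 -0.3732; -0.3732 1.0083]  K=[0.7174 0.0173; 0.1340 0.8115]  nu=[-0.1955, 0.1921]  x^+=[-3.0642, 1.4251]  P^+=[0.3959 0.0981; 0.0981 0.1696]
step 2: x^-=[-3.4903, 0.7061]  P^-=[0.4844 0.1661; 0.1661 0.3919]  S=[0.9713 -0.0065; -0.0065 0.5200]  K=[0.4720 0.1018; 0.1110 0.6783]  nu=[0.4632, -1.8037]  x^+=[-3.4551, -0.4659]  P^+=[0.2632 0.0815; 0.0815 0.1416]
step 3: x^-=[-3.5832, -1.2560]  P^-=[0.3405 0.1217; 0.1217 0.3499]  S=[0.8405 -0.0114; -0.0114 0.4911]  K=[0.3831 0.0902; 0.0870 0.6550]  nu=[7.0323, 2.6260]  x^+=[-0.6520, 1.0758]  P^+=[0.2139 0.0676; 0.0676 0.1341]
step 4: x^-=[-0.8740, 0.9151]  P^-=[0.2898 0.0968; 0.0968 0.3335]  S=[0.7974 -0.0224; -0.0224 0.4837]  K=[0.3461 0.0724; 0.0726 0.6448]  nu=[4.7804, -1.5049]  x^+=[0.6715, 0.2919]  P^+=[0.1929 0.0593; 0.0593 0.1303]
step 5: x^-=[0.6622, 0.4434]  P^-=[0.2691 0.0840; 0.0840 0.3249]  S=[0.7806 -0.0293; -0.0293 0.4801]  K=[0.3299 0.0607; 0.0651 0.6388]  nu=[0.8388, -3.8245]  x^+=[0.7069, -1.9450]  P^+=[0.1836 0.0550; 0.0550 0.1282]

P_post[0,1] = 0.0550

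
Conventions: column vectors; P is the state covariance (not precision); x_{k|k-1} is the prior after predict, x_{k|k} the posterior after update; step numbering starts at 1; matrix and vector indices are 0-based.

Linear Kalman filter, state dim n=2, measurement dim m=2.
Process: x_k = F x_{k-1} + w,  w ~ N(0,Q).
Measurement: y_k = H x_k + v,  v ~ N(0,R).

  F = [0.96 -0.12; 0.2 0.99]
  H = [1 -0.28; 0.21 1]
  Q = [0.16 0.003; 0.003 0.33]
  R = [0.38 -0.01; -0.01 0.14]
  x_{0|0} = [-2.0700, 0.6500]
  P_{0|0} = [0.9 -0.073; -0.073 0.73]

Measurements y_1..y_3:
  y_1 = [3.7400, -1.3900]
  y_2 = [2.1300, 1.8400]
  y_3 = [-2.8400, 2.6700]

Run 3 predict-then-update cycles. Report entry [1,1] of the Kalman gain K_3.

K[1,1] = 0.7274

step 1: x^-=[-2.0652, 0.2295]  P^-=[1.0168 0.0214; 0.0214 1.0526]  S=[1.4673 -0.0710; -0.0710 1.2464]  K=[0.6999 0.2284; -0.1456 0.8398]  nu=[5.8695, -1.1858]  x^+=[1.7721, -1.6209]  P^+=[0.2556 -0.0287; -0.0287 0.1251]
step 2: x^-=[1.8958, -1.2503]  P^-=[0.4040 0.0106; 0.0106 0.4514]  S=[0.8135 -0.0415; -0.0415 0.6137]  K=[0.5027 0.1896; -0.1049 0.7321]  nu=[-0.1158, 2.6922]  x^+=[2.3480, 0.7328]  P^+=[0.1843 -0.0172; -0.0172 0.1072]
step 3: x^-=[2.1661, 1.1951]  P^-=[0.3354 0.0097; 0.0097 0.4356]  S=[0.7441 -0.0524; -0.0524 0.5945]  K=[0.4594 0.1753; -0.0996 0.7274]  nu=[-4.6715, 1.0200]  x^+=[0.1989, 2.4025]  P^+=[0.1685 -0.0154; -0.0154 0.1061]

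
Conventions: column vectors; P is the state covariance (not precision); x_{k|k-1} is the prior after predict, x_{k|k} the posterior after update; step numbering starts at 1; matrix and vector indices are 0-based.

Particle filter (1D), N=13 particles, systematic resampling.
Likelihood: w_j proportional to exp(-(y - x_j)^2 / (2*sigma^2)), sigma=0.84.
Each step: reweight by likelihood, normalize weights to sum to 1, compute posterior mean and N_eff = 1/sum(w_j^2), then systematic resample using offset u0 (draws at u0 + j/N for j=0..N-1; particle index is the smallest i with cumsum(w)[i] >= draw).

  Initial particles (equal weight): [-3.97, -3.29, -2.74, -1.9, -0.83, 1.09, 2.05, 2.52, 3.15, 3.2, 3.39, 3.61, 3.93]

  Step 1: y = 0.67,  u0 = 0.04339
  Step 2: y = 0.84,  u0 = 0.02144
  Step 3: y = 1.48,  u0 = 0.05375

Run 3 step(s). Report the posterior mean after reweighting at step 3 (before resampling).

step 1: w=[0.0000, 0.0000, 0.0002, 0.0063, 0.1377, 0.5985, 0.1759, 0.0600, 0.0087, 0.0073, 0.0036, 0.0015, 0.0004]  mean=1.1070  Neff=2.4276  idx=[4, 4, 5, 5, 5, 5, 5, 5, 5, 5, 6, 6, 7]
step 2: w=[0.0158, 0.0158, 0.1090, 0.1090, 0.1090, 0.1090, 0.1090, 0.1090, 0.1090, 0.1090, 0.0404, 0.0404, 0.0154]  mean=1.1289  Neff=10.0913  idx=[1, 2, 3, 4, 4, 5, 6, 6, 7, 8, 8, 9, 11]
step 3: w=[0.0021, 0.0840, 0.0840, 0.0840, 0.0840, 0.0840, 0.0840, 0.0840, 0.0840, 0.0840, 0.0840, 0.0840, 0.0743]  mean=1.1572  Neff=12.0382  idx=[1, 2, 3, 4, 5, 6, 7, 8, 8, 9, 10, 11, 12]

post_mean = 1.1572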